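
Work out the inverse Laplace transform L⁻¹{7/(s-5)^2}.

L⁻¹{n!/(s-a)^(n+1)} = t^n·e^(at) with n=1, a=5. So L⁻¹{1/(s-5)^2} = t·e^(5t), and L⁻¹{7/(s-5)^2} = (7/1)·t·e^(5t) = 7·t·e^(5t)

Final answer: 7·t·e^(5t)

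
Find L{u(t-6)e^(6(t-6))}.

u(t-a)f(t-a) with f(t)=e^(6t). L{e^(6t)} = 1/(s-6). By time shift: e^(-6s)/(s-6)

Final answer: e^(-6s)/(s-6)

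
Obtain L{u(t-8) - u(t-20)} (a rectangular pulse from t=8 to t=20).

L{u(t-a)} = e^(-as)/s. L{u(t-8) - u(t-20)} = (e^(-8s) - e^(-20s))/s

Final answer: (e^(-8s) - e^(-20s))/s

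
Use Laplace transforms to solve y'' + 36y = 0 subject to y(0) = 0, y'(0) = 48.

L{y''} + 36L{y} = 0. s²Y - 0 - 48 + 36Y = 0. Y(s² + 36) = 48. Y = (48)/(s² + 36). Inverting: y(t) = 8sin(6t)

Final answer: y(t) = 8sin(6t)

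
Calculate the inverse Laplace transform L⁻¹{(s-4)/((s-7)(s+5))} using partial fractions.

Using partial fractions, f(t) = (3e^(7t) + 9e^(-5t))/12

Final answer: (3e^(7t) + 9e^(-5t))/12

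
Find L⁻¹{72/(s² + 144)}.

This is the form c·a/(s² + a²) with a = 12, c = 6. L⁻¹ = 6·sin(12t)

Final answer: 6·sin(12t)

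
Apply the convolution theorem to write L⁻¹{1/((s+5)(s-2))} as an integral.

1/((s+5)(s-2)) = (1/(s+5))·(1/(s-2)) = L{e^(-5t)}·L{e^(2t)}. So f(t) = e^(-5t)*e^(2t) = ∫₀ᵗ e^(-5τ)·e^(2(t-τ)) dτ

Final answer: ∫₀ᵗ e^(-5τ)·e^(2(t-τ)) dτ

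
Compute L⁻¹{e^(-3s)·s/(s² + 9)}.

L⁻¹{s/(s² + 9)} = cos(3t). By the time shift theorem, L⁻¹{e^(-as)F(s)} = u(t-a)f(t-a) with a=3, so L⁻¹{e^(-3s)·s/(s² + 9)} = u(t-3)·cos(3(t-3))

Final answer: u(t-3)·cos(3(t-3))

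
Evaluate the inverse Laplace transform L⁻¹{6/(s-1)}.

L⁻¹{1/(s-a)} = e^(at), so L⁻¹{1/(s-1)} = e^t, and L⁻¹{6/(s-1)} = 6·e^t

Final answer: 6·e^t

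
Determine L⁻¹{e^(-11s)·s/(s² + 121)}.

L⁻¹{s/(s² + 121)} = cos(11t). By the time shift theorem, L⁻¹{e^(-as)F(s)} = u(t-a)f(t-a) with a=11, so L⁻¹{e^(-11s)·s/(s² + 121)} = u(t-11)·cos(11(t-11))

Final answer: u(t-11)·cos(11(t-11))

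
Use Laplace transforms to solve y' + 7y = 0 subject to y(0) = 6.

L{y'} + 7L{y} = 0. sY - 6 + 7Y = 0. Y(s+7) = 6. Y = 6/(s+7)

Final answer: y(t) = 6e^(-7t)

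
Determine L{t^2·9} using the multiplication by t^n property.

L{9} = 9/s. d^1/ds^1[1/s] = -1/s². d^2/ds^2[1/s] = 2/s^3. So L{t^2} = (-1)^{2}·2/s^3 = 2/s^3. Then L{t^2·9} = 9·2/s^3 = 18/s^3

Final answer: 18/s^3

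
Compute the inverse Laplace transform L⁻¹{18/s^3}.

L⁻¹{n!/s^(n+1)} = t^n with n=2. So L⁻¹{2/s^3} = t^2, and L⁻¹{18/s^3} = (18/2)·t^2 = 9·t^2

Final answer: 9·t^2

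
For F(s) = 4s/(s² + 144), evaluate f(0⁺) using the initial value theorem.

f(0⁺) = lim_{s→∞} s·4s/(s² + 144) = lim_{s→∞} 4s²/(s² + 144) = 4

Final answer: 4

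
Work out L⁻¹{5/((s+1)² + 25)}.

Form: b/((s-a)² + b²) → e^(at)sin(bt). With a=-1, b=5

Final answer: e^(-t)·sin(5t)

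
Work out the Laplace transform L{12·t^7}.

L{t^n} = n!/s^(n+1), so L{t^7} = 5040/s^8. Then L{12·t^7} = 12·5040/s^8 = 60480/s^8

Final answer: 60480/s^8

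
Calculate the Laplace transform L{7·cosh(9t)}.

L{cosh(ωt)} = s/(s² - ω²), so L{cosh(9t)} = s/(s² - 81). Then L{7·cosh(9t)} = 7·s/(s² - 81) = 7s/(s² - 81)

Final answer: 7s/(s² - 81)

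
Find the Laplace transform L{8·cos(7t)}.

L{cos(ωt)} = s/(s² + ω²), so L{cos(7t)} = s/(s² + 49). Then L{8·cos(7t)} = 8·s/(s² + 49) = 8s/(s² + 49)

Final answer: 8s/(s² + 49)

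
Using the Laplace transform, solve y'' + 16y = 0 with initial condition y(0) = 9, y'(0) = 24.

L{y''} + 16L{y} = 0. s²Y - 9s - 24 + 16Y = 0. Y(s² + 16) = 9s + 24. Y = (9s + 24)/(s² + 16). Inverting: y(t) = 9cos(4t) + 6sin(4t)

Final answer: y(t) = 9cos(4t) + 6sin(4t)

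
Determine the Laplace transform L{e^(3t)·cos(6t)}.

L{e^(at)·cos(ωt)} = (s-a)/((s-a)² + ω²), so L{e^(3t)·cos(6t)} = (s-3)/((s-3)² + 36)

Final answer: (s-3)/((s-3)² + 36)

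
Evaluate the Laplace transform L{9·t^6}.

L{t^n} = n!/s^(n+1), so L{t^6} = 720/s^7. Then L{9·t^6} = 9·720/s^7 = 6480/s^7

Final answer: 6480/s^7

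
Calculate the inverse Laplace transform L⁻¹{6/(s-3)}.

L⁻¹{1/(s-a)} = e^(at), so L⁻¹{1/(s-3)} = e^(3t), and L⁻¹{6/(s-3)} = 6·e^(3t)

Final answer: 6·e^(3t)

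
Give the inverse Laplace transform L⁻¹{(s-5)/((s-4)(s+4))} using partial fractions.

Using partial fractions, f(t) = (-e^(4t) + 9e^(-4t))/8

Final answer: (-e^(4t) + 9e^(-4t))/8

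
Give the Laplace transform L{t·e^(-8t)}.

L{t^n·e^(at)} = n!/(s-a)^(n+1), so L{t·e^(-8t)} = 1/(s+8)^2

Final answer: 1/(s+8)^2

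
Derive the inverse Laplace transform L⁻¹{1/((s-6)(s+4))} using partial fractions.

Decompose: A/(s-6) + B/(s+4). A = 1/10, B = -1/10. f(t) = (e^(6t) - e^(-4t))/10

Final answer: (e^(6t) - e^(-4t))/10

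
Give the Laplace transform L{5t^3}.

L{5t^3} = 5 · L{t^3} = 5 · 6/s^4 = 30/s^4

Final answer: 30/s^4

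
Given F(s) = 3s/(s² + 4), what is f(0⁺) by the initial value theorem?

f(0⁺) = lim_{s→∞} s·3s/(s² + 4) = lim_{s→∞} 3s²/(s² + 4) = 3

Final answer: 3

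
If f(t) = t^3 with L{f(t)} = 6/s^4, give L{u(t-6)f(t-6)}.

Time shift theorem: L{u(t-a)f(t-a)} = e^(-as)F(s). Here a=6, F(s) = 6/s^4, so L{u(t-6)f(t-6)} = e^(-6s)·6/s^4

Final answer: e^(-6s)·6/s^4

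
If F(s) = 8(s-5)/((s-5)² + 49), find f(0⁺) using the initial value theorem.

f(0⁺) = lim_{s→∞} sF(s) = lim_{s→∞} 8s(s-5)/((s-5)² + 49) = 8

Final answer: 8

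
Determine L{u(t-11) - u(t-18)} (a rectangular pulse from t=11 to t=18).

L{u(t-a)} = e^(-as)/s. L{u(t-11) - u(t-18)} = (e^(-11s) - e^(-18s))/s

Final answer: (e^(-11s) - e^(-18s))/s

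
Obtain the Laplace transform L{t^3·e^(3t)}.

L{t^n·e^(at)} = n!/(s-a)^(n+1), so L{t^3·e^(3t)} = 6/(s-3)^4

Final answer: 6/(s-3)^4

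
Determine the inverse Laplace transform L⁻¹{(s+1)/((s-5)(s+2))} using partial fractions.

Using partial fractions, f(t) = (6e^(5t) + e^(-2t))/7

Final answer: (6e^(5t) + e^(-2t))/7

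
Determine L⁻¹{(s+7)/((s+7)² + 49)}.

Using frequency shift: L⁻¹{(s-a)/((s-a)² + b²)} = e^(at)cos(bt). Here a=-7, b=7

Final answer: e^(-7t)·cos(7t)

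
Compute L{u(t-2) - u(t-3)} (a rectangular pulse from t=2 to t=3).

L{u(t-a)} = e^(-as)/s. L{u(t-2) - u(t-3)} = (e^(-2s) - e^(-3s))/s

Final answer: (e^(-2s) - e^(-3s))/s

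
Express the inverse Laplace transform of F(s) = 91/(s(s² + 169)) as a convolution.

91/(s(s² + 169)) = (1/s)·(91/(s² + 169)) = L{1}·L{7·sin(13t)}. So f(t) = 1*(7·sin(13t)) = ∫₀ᵗ 7·sin(13τ) dτ

Final answer: ∫₀ᵗ 7·sin(13τ) dτ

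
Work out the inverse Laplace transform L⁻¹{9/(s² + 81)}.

L⁻¹{9/(s² + 81)} = sin(9t)

Final answer: sin(9t)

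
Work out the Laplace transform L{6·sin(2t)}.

L{sin(ωt)} = ω/(s² + ω²), so L{sin(2t)} = 2/(s² + 4). Then L{6·sin(2t)} = 6·2/(s² + 4) = 12/(s² + 4)

Final answer: 12/(s² + 4)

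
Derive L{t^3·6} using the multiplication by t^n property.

L{6} = 6/s. d^1/ds^1[1/s] = -1/s². d^2/ds^2[1/s] = 2/s^3. d^3/ds^3[1/s] = -6/s^4. So L{t^3} = (-1)^{3}·-6/s^4 = 6/s^4. Then L{t^3·6} = 6·6/s^4 = 36/s^4

Final answer: 36/s^4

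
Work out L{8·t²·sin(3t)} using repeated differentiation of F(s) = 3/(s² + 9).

F(s) = 3/(s² + 9). F'(s) = -6s/(s² + 9)². F''(s) = -6(9 - 3s²)/(s² + 9)³ = (18s² - 54)/(s² + 9)³. So L{t²·sin(3t)} = (-1)² F''(s) = (18s² - 54)/(s² + 9)³. Then L{8·t²·sin(3t)} = 8·(18s² - 54)/(s² + 9)³ = (144s² - 432)/(s² + 9)³

Final answer: (144s² - 432)/(s² + 9)³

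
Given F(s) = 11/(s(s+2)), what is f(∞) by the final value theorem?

f(∞) = lim_{s→0} s·11/(s(s+2)) = lim_{s→0} 11/(s+2) = 11/2 = 11/2

Final answer: 11/2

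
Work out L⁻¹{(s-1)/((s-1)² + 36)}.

Using frequency shift: L⁻¹{(s-a)/((s-a)² + b²)} = e^(at)cos(bt). Here a=1, b=6

Final answer: e^t·cos(6t)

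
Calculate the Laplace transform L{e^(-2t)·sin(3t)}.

L{e^(at)·sin(ωt)} = ω/((s-a)² + ω²), so L{e^(-2t)·sin(3t)} = 3/((s+2)² + 9)

Final answer: 3/((s+2)² + 9)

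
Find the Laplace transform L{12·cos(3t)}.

L{cos(ωt)} = s/(s² + ω²), so L{cos(3t)} = s/(s² + 9). Then L{12·cos(3t)} = 12·s/(s² + 9) = 12s/(s² + 9)

Final answer: 12s/(s² + 9)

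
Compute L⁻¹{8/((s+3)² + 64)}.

Form: b/((s-a)² + b²) → e^(at)sin(bt). With a=-3, b=8

Final answer: e^(-3t)·sin(8t)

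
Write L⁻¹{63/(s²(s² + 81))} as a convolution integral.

63/(s²(s² + 81)) = (1/s²)·(63/(s² + 81)) = L{t}·L{7·sin(9t)}. So f(t) = t*(7·sin(9t)) = ∫₀ᵗ 7τ·sin(9(t-τ)) dτ

Final answer: ∫₀ᵗ 7τ·sin(9(t-τ)) dτ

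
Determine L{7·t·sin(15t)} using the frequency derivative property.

L{sin(15t)} = 15/(s² + 225). By L{t·f(t)} = -F'(s): -d/ds[15/(s² + 225)] = -(15)·(-2s)/(s² + 225)² = 30s/(s² + 225)². Then L{7·t·sin(15t)} = 7·30s/(s² + 225)² = 210s/(s² + 225)²

Final answer: 210s/(s² + 225)²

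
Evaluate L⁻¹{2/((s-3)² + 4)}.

Form: b/((s-a)² + b²) → e^(at)sin(bt). With a=3, b=2

Final answer: e^(3t)·sin(2t)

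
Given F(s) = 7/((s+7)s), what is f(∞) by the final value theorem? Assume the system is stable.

f(∞) = lim_{s→0} sF(s) = lim_{s→0} 7/(s+7) = 1

Final answer: 1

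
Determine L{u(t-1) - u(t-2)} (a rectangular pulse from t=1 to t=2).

L{u(t-a)} = e^(-as)/s. L{u(t-1) - u(t-2)} = (e^(-s) - e^(-2s))/s

Final answer: (e^(-s) - e^(-2s))/s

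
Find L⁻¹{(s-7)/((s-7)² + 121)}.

Using frequency shift: L⁻¹{(s-a)/((s-a)² + b²)} = e^(at)cos(bt). Here a=7, b=11

Final answer: e^(7t)·cos(11t)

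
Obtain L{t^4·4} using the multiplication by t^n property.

L{4} = 4/s. d^1/ds^1[1/s] = -1/s². d^2/ds^2[1/s] = 2/s^3. d^3/ds^3[1/s] = -6/s^4. d^4/ds^4[1/s] = 24/s^5. So L{t^4} = (-1)^{4}·24/s^5 = 24/s^5. Then L{t^4·4} = 4·24/s^5 = 96/s^5

Final answer: 96/s^5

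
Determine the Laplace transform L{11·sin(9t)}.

L{sin(ωt)} = ω/(s² + ω²), so L{sin(9t)} = 9/(s² + 81). Then L{11·sin(9t)} = 11·9/(s² + 81) = 99/(s² + 81)

Final answer: 99/(s² + 81)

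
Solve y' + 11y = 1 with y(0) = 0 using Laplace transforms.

sY + 11Y = 1/s. Y = 1/(s(s+11)). Partial fractions: Y = 1/11/s - 1/11/(s+11)

Final answer: y(t) = 1/11(1 - e^(-11t))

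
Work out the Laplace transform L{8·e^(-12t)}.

L{e^(at)} = 1/(s-a), so L{e^(-12t)} = 1/(s+12). Then L{8·e^(-12t)} = 8/(s+12)

Final answer: 8/(s+12)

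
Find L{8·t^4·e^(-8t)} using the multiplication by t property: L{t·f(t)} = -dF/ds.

Using L{t^n·e^(at)} = n!/(s-a)^(n+1), L{t^4·e^(-8t)} = 24/(s+8)^5, so L{8·t^4·e^(-8t)} = 8·24/(s+8)^5 = 192/(s+8)^5

Final answer: 192/(s+8)^5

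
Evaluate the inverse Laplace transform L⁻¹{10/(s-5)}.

L⁻¹{1/(s-a)} = e^(at), so L⁻¹{1/(s-5)} = e^(5t), and L⁻¹{10/(s-5)} = 10·e^(5t)

Final answer: 10·e^(5t)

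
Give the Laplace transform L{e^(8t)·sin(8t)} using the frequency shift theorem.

Frequency shift: L{e^(at)f(t)} = F(s-a). L{e^(8t)·sin(8t)} = 8/((s-8)² + 64)

Final answer: 8/((s-8)² + 64)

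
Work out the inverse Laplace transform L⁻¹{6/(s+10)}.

L⁻¹{1/(s-a)} = e^(at), so L⁻¹{1/(s+10)} = e^(-10t), and L⁻¹{6/(s+10)} = 6·e^(-10t)

Final answer: 6·e^(-10t)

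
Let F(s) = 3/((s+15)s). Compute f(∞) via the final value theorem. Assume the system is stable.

f(∞) = lim_{s→0} sF(s) = lim_{s→0} 3/(s+15) = 1/5

Final answer: 1/5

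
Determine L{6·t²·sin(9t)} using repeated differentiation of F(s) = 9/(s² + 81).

F(s) = 9/(s² + 81). F'(s) = -18s/(s² + 81)². F''(s) = -18(81 - 3s²)/(s² + 81)³ = (54s² - 1458)/(s² + 81)³. So L{t²·sin(9t)} = (-1)² F''(s) = (54s² - 1458)/(s² + 81)³. Then L{6·t²·sin(9t)} = 6·(54s² - 1458)/(s² + 81)³ = (324s² - 8748)/(s² + 81)³

Final answer: (324s² - 8748)/(s² + 81)³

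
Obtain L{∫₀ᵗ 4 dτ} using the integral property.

L{∫₀ᵗ f(τ)dτ} = F(s)/s with f(t) = 4. F(s) = 4/s, so L{∫₀ᵗ 4 dτ} = (4/s)/s = 4/s². (Check: ∫₀ᵗ 4 dτ = 4t.)

Final answer: 4/s²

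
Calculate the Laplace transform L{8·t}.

L{t^n} = n!/s^(n+1), so L{t} = 1/s^2. Then L{8·t} = 8·1/s^2 = 8/s^2

Final answer: 8/s^2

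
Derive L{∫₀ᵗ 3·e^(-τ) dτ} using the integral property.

L{∫₀ᵗ f(τ)dτ} = F(s)/s with F(s) = 3/(s+1), so L{∫₀ᵗ 3·e^(-τ) dτ} = 3/(s(s+1))

Final answer: 3/(s(s+1))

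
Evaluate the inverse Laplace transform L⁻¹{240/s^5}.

L⁻¹{n!/s^(n+1)} = t^n with n=4. So L⁻¹{24/s^5} = t^4, and L⁻¹{240/s^5} = (240/24)·t^4 = 10·t^4

Final answer: 10·t^4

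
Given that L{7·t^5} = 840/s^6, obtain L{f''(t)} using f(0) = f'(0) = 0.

L{f''(t)} = s²F(s) - sf(0) - f'(0) = s²·840/s^6 - 0 - 0 = 840/s^4

Final answer: 840/s^4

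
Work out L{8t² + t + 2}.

L{8t² + t + 2} = 8·2/s³ + 1/s² + 2/s = 16/s³ + 1/s² + 2/s

Final answer: 16/s³ + 1/s² + 2/s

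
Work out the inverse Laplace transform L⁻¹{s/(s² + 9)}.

L⁻¹{s/(s² + 9)} = cos(3t)

Final answer: cos(3t)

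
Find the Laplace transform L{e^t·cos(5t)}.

L{e^(at)·cos(ωt)} = (s-a)/((s-a)² + ω²), so L{e^t·cos(5t)} = (s-1)/((s-1)² + 25)

Final answer: (s-1)/((s-1)² + 25)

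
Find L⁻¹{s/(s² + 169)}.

This is the form c·s/(s² + a²) with a = 13. L⁻¹ = cos(13t)

Final answer: cos(13t)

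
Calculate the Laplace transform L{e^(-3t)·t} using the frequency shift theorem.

L{e^(at)·t^n} = n!/(s-a)^(n+1), so L{e^(-3t)·t} = 1/(s+3)^2

Final answer: 1/(s+3)^2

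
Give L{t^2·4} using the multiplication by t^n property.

L{4} = 4/s. d^1/ds^1[1/s] = -1/s². d^2/ds^2[1/s] = 2/s^3. So L{t^2} = (-1)^{2}·2/s^3 = 2/s^3. Then L{t^2·4} = 4·2/s^3 = 8/s^3

Final answer: 8/s^3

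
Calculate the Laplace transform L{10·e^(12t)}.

L{e^(at)} = 1/(s-a), so L{e^(12t)} = 1/(s-12). Then L{10·e^(12t)} = 10/(s-12)

Final answer: 10/(s-12)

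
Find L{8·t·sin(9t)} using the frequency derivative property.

L{sin(9t)} = 9/(s² + 81). By L{t·f(t)} = -F'(s): -d/ds[9/(s² + 81)] = -(9)·(-2s)/(s² + 81)² = 18s/(s² + 81)². Then L{8·t·sin(9t)} = 8·18s/(s² + 81)² = 144s/(s² + 81)²

Final answer: 144s/(s² + 81)²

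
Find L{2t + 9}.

L{2t + 9} = 2·L{t} + 9·L{1} = 2/s² + 9/s

Final answer: 2/s² + 9/s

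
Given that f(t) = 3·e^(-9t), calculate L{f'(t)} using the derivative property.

f(0) = 3, F(s) = 3/(s+9). L{f'(t)} = s·F(s) - f(0) = 3s/(s+9) - 3 = (3s - 3(s+9))/(s+9) = -27/(s+9)

Final answer: -27/(s+9)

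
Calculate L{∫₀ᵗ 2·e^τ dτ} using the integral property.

L{∫₀ᵗ f(τ)dτ} = F(s)/s with F(s) = 2/(s-1), so L{∫₀ᵗ 2·e^τ dτ} = 2/(s(s-1))

Final answer: 2/(s(s-1))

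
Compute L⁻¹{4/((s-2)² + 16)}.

Form: b/((s-a)² + b²) → e^(at)sin(bt). With a=2, b=4

Final answer: e^(2t)·sin(4t)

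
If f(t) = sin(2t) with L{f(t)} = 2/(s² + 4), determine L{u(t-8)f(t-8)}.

Time shift theorem: L{u(t-a)f(t-a)} = e^(-as)F(s). Here a=8, F(s) = 2/(s² + 4), so L{u(t-8)f(t-8)} = e^(-8s)·2/(s² + 4)

Final answer: e^(-8s)·2/(s² + 4)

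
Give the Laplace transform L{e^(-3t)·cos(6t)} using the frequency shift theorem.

Frequency shift: L{e^(at)f(t)} = F(s-a). L{e^(-3t)·cos(6t)} = (s+3)/((s+3)² + 36)

Final answer: (s+3)/((s+3)² + 36)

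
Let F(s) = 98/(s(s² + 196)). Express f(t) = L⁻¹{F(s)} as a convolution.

98/(s(s² + 196)) = (1/s)·(98/(s² + 196)) = L{1}·L{7·sin(14t)}. So f(t) = 1*(7·sin(14t)) = ∫₀ᵗ 7·sin(14τ) dτ

Final answer: ∫₀ᵗ 7·sin(14τ) dτ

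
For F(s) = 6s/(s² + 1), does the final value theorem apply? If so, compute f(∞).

The final value theorem requires all poles of sF(s) in the left half-plane. sF(s) = 6s²/(s² + 1) has poles at s = ±1i (imaginary axis). Theorem does NOT apply (oscillatory system).

Final answer: Not applicable (oscillatory)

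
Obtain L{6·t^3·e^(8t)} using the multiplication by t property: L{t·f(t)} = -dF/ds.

Using L{t^n·e^(at)} = n!/(s-a)^(n+1), L{t^3·e^(8t)} = 6/(s-8)^4, so L{6·t^3·e^(8t)} = 6·6/(s-8)^4 = 36/(s-8)^4

Final answer: 36/(s-8)^4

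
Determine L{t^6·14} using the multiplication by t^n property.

L{14} = 14/s. d^1/ds^1[1/s] = -1/s². d^2/ds^2[1/s] = 2/s^3. d^3/ds^3[1/s] = -6/s^4. d^4/ds^4[1/s] = 24/s^5. d^5/ds^5[1/s] = -120/s^6. d^6/ds^6[1/s] = 720/s^7. So L{t^6} = (-1)^{6}·720/s^7 = 720/s^7. Then L{t^6·14} = 14·720/s^7 = 10080/s^7

Final answer: 10080/s^7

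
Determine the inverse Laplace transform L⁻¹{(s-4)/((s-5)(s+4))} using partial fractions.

Using partial fractions, f(t) = (e^(5t) + 8e^(-4t))/9

Final answer: (e^(5t) + 8e^(-4t))/9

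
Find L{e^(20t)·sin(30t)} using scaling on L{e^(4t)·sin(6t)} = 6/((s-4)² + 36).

Scaling with a=5: L{e^(20t)·sin(30t)} = (1/5) · 6/((s/5-4)² + 36). Simplifying: 30/((s-20)² + 900)

Final answer: 30/((s-20)² + 900)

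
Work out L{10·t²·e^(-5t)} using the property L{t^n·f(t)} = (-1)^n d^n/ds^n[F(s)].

L{e^(-5t)} = 1/(s+5). d/ds[1/(s+5)] = -1/(s+5)². d²/ds²[1/(s+5)] = 2/(s+5)³. So L{t²·e^(-5t)} = (-1)² · 2/(s+5)³ = 2/(s+5)³. Then L{10·t²·e^(-5t)} = 10·2/(s+5)³ = 20/(s+5)³

Final answer: 20/(s+5)³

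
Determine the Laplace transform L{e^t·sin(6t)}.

L{e^(at)·sin(ωt)} = ω/((s-a)² + ω²), so L{e^t·sin(6t)} = 6/((s-1)² + 36)

Final answer: 6/((s-1)² + 36)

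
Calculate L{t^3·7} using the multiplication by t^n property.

L{7} = 7/s. d^1/ds^1[1/s] = -1/s². d^2/ds^2[1/s] = 2/s^3. d^3/ds^3[1/s] = -6/s^4. So L{t^3} = (-1)^{3}·-6/s^4 = 6/s^4. Then L{t^3·7} = 7·6/s^4 = 42/s^4

Final answer: 42/s^4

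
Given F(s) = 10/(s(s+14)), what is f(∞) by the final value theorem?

f(∞) = lim_{s→0} s·10/(s(s+14)) = lim_{s→0} 10/(s+14) = 10/14 = 5/7

Final answer: 5/7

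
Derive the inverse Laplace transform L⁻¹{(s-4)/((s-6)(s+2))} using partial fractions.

Using partial fractions, f(t) = (2e^(6t) + 6e^(-2t))/8

Final answer: (2e^(6t) + 6e^(-2t))/8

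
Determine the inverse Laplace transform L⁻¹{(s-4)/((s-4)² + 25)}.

Using frequency shift, L⁻¹{(s-4)/((s-4)² + 25)} = e^(4t)·cos(5t)

Final answer: e^(4t)·cos(5t)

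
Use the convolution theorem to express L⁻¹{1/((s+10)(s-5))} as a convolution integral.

1/((s+10)(s-5)) = (1/(s+10))·(1/(s-5)) = L{e^(-10t)}·L{e^(5t)}. So f(t) = e^(-10t)*e^(5t) = ∫₀ᵗ e^(-10τ)·e^(5(t-τ)) dτ

Final answer: ∫₀ᵗ e^(-10τ)·e^(5(t-τ)) dτ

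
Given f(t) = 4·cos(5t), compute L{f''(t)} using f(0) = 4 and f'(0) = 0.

F(s) = 4s/(s² + 25). L{f''(t)} = s²F(s) - sf(0) - f'(0) = 4s³/(s² + 25) - 4s = (4s³ - 4s(s² + 25))/(s² + 25) = -100s/(s² + 25)

Final answer: -100s/(s² + 25)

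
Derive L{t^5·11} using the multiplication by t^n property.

L{11} = 11/s. d^1/ds^1[1/s] = -1/s². d^2/ds^2[1/s] = 2/s^3. d^3/ds^3[1/s] = -6/s^4. d^4/ds^4[1/s] = 24/s^5. d^5/ds^5[1/s] = -120/s^6. So L{t^5} = (-1)^{5}·-120/s^6 = 120/s^6. Then L{t^5·11} = 11·120/s^6 = 1320/s^6

Final answer: 1320/s^6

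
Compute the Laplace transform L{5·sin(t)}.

L{sin(ωt)} = ω/(s² + ω²), so L{sin(t)} = 1/(s² + 1). Then L{5·sin(t)} = 5·1/(s² + 1) = 5/(s² + 1)

Final answer: 5/(s² + 1)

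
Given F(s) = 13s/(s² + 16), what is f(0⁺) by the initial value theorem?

f(0⁺) = lim_{s→∞} s·13s/(s² + 16) = lim_{s→∞} 13s²/(s² + 16) = 13

Final answer: 13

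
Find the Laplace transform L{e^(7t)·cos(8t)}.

L{e^(at)·cos(ωt)} = (s-a)/((s-a)² + ω²), so L{e^(7t)·cos(8t)} = (s-7)/((s-7)² + 64)

Final answer: (s-7)/((s-7)² + 64)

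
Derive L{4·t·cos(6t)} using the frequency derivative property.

L{cos(6t)} = s/(s² + 36). Derivative: d/ds[s/(s² + 36)] = [(s² + 36) - s·2s]/(s² + 36)² = (36 - s²)/(s² + 36)². So L{t·cos(6t)} = -F'(s) = (s² - 36)/(s² + 36)². Then L{4·t·cos(6t)} = 4·(s² - 36)/(s² + 36)²

Final answer: 4·(s² - 36)/(s² + 36)²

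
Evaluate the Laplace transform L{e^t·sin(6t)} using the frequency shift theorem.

Frequency shift: L{e^(at)f(t)} = F(s-a). L{e^t·sin(6t)} = 6/((s-1)² + 36)

Final answer: 6/((s-1)² + 36)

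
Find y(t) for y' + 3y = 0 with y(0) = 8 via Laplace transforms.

L{y'} + 3L{y} = 0. sY - 8 + 3Y = 0. Y(s+3) = 8. Y = 8/(s+3)

Final answer: y(t) = 8e^(-3t)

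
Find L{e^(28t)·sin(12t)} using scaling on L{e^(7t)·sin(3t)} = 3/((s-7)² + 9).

Scaling with a=4: L{e^(28t)·sin(12t)} = (1/4) · 3/((s/4-7)² + 9). Simplifying: 12/((s-28)² + 144)

Final answer: 12/((s-28)² + 144)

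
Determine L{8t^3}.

L{t^n} = n!/s^(n+1). So L{8t^3} = 8·3!/s^4 = 48/s^4

Final answer: 48/s^4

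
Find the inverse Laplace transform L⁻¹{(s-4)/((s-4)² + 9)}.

Using frequency shift, L⁻¹{(s-4)/((s-4)² + 9)} = e^(4t)·cos(3t)

Final answer: e^(4t)·cos(3t)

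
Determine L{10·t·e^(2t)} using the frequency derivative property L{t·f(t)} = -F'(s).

L{e^(2t)} = 1/(s-2). By frequency derivative: L{t·e^(2t)} = -d/ds[1/(s-2)] = -(-1)/(s-2)² = 1/(s-2)². Then L{10·t·e^(2t)} = 10·1/(s-2)² = 10/(s-2)²

Final answer: 10/(s-2)²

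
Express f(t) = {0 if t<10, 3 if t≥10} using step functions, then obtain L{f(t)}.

f(t) = 3·u(t-10). L{u(t-10)} = e^(-10s)/s, so L{f(t)} = 3·e^(-10s)/s

Final answer: 3·e^(-10s)/s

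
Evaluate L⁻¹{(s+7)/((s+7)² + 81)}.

Using frequency shift: L⁻¹{(s-a)/((s-a)² + b²)} = e^(at)cos(bt). Here a=-7, b=9

Final answer: e^(-7t)·cos(9t)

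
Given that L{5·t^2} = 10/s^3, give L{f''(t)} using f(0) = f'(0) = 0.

L{f''(t)} = s²F(s) - sf(0) - f'(0) = s²·10/s^3 - 0 - 0 = 10/s

Final answer: 10/s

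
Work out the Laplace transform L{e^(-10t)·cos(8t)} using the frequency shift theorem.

Frequency shift: L{e^(at)f(t)} = F(s-a). L{e^(-10t)·cos(8t)} = (s+10)/((s+10)² + 64)

Final answer: (s+10)/((s+10)² + 64)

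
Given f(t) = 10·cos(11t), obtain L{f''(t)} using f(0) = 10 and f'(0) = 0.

F(s) = 10s/(s² + 121). L{f''(t)} = s²F(s) - sf(0) - f'(0) = 10s³/(s² + 121) - 10s = (10s³ - 10s(s² + 121))/(s² + 121) = -1210s/(s² + 121)

Final answer: -1210s/(s² + 121)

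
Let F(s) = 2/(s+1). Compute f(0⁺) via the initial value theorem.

f(0⁺) = lim_{s→∞} s·2/(s+1) = lim_{s→∞} 2s/(s+1) = 2

Final answer: 2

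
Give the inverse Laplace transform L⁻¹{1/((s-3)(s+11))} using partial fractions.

Decompose: A/(s-3) + B/(s+11). A = 1/14, B = -1/14. f(t) = (e^(3t) - e^(-11t))/14

Final answer: (e^(3t) - e^(-11t))/14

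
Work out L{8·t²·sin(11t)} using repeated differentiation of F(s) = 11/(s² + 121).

F(s) = 11/(s² + 121). F'(s) = -22s/(s² + 121)². F''(s) = -22(121 - 3s²)/(s² + 121)³ = (66s² - 2662)/(s² + 121)³. So L{t²·sin(11t)} = (-1)² F''(s) = (66s² - 2662)/(s² + 121)³. Then L{8·t²·sin(11t)} = 8·(66s² - 2662)/(s² + 121)³ = (528s² - 21296)/(s² + 121)³

Final answer: (528s² - 21296)/(s² + 121)³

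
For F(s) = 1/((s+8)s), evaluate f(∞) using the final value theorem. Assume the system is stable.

f(∞) = lim_{s→0} sF(s) = lim_{s→0} 1/(s+8) = 1/8

Final answer: 1/8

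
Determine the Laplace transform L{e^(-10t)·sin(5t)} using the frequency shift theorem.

Frequency shift: L{e^(at)f(t)} = F(s-a). L{e^(-10t)·sin(5t)} = 5/((s+10)² + 25)

Final answer: 5/((s+10)² + 25)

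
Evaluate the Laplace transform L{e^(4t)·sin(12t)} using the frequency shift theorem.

Frequency shift: L{e^(at)f(t)} = F(s-a). L{e^(4t)·sin(12t)} = 12/((s-4)² + 144)

Final answer: 12/((s-4)² + 144)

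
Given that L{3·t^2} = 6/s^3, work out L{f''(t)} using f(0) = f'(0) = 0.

L{f''(t)} = s²F(s) - sf(0) - f'(0) = s²·6/s^3 - 0 - 0 = 6/s

Final answer: 6/s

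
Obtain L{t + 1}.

L{t + 1} = L{t} + L{1} = 1/s² + 1/s

Final answer: 1/s² + 1/s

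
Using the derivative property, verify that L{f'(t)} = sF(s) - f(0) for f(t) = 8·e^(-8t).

f'(t) = -64e^(-8t). Direct: L{f'(t)} = -64/(s+8). Property: s·8/(s+8) - 8 = (8s - 8(s+8))/(s+8) = -64/(s+8). ✓

Final answer: -64/(s+8)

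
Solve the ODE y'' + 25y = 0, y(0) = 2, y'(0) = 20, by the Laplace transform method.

L{y''} + 25L{y} = 0. s²Y - 2s - 20 + 25Y = 0. Y(s² + 25) = 2s + 20. Y = (2s + 20)/(s² + 25). Inverting: y(t) = 2cos(5t) + 4sin(5t)

Final answer: y(t) = 2cos(5t) + 4sin(5t)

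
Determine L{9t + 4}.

L{9t + 4} = 9·L{t} + 4·L{1} = 9/s² + 4/s

Final answer: 9/s² + 4/s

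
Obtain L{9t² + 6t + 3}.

L{9t² + 6t + 3} = 9·2/s³ + 6/s² + 3/s = 18/s³ + 6/s² + 3/s

Final answer: 18/s³ + 6/s² + 3/s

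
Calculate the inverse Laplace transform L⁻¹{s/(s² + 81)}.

L⁻¹{s/(s² + 81)} = cos(9t)

Final answer: cos(9t)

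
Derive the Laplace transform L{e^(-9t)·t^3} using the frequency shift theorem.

L{e^(at)·t^n} = n!/(s-a)^(n+1), so L{e^(-9t)·t^3} = 6/(s+9)^4

Final answer: 6/(s+9)^4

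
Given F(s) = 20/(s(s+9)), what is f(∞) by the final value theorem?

f(∞) = lim_{s→0} s·20/(s(s+9)) = lim_{s→0} 20/(s+9) = 20/9 = 20/9

Final answer: 20/9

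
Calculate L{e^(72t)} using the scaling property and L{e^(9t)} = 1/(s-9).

Using L{f(at)} = (1/a)F(s/a) with a=8 and f(t) = e^(9t): L{e^(72t)} = (1/8) · 1/((s/8)-9) = (1/8) · 8/(s-72) = 1/(s-72)

Final answer: 1/(s-72)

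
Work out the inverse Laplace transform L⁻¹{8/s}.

L⁻¹{c/s} = c, so L⁻¹{8/s} = 8

Final answer: 8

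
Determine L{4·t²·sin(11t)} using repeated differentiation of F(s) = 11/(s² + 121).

F(s) = 11/(s² + 121). F'(s) = -22s/(s² + 121)². F''(s) = -22(121 - 3s²)/(s² + 121)³ = (66s² - 2662)/(s² + 121)³. So L{t²·sin(11t)} = (-1)² F''(s) = (66s² - 2662)/(s² + 121)³. Then L{4·t²·sin(11t)} = 4·(66s² - 2662)/(s² + 121)³ = (264s² - 10648)/(s² + 121)³

Final answer: (264s² - 10648)/(s² + 121)³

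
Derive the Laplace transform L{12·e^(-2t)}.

L{e^(at)} = 1/(s-a), so L{e^(-2t)} = 1/(s+2). Then L{12·e^(-2t)} = 12/(s+2)

Final answer: 12/(s+2)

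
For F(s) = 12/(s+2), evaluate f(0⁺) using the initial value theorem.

f(0⁺) = lim_{s→∞} s·12/(s+2) = lim_{s→∞} 12s/(s+2) = 12

Final answer: 12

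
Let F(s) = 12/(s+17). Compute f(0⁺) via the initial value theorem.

f(0⁺) = lim_{s→∞} s·12/(s+17) = lim_{s→∞} 12s/(s+17) = 12

Final answer: 12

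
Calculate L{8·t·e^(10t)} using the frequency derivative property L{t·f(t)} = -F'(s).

L{e^(10t)} = 1/(s-10). By frequency derivative: L{t·e^(10t)} = -d/ds[1/(s-10)] = -(-1)/(s-10)² = 1/(s-10)². Then L{8·t·e^(10t)} = 8·1/(s-10)² = 8/(s-10)²

Final answer: 8/(s-10)²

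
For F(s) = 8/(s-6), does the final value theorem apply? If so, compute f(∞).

sF(s) = 8s/(s-6) has a pole at s = 6 in the right half-plane. Theorem does NOT apply (unstable system; f(t) = 8·e^(6t) grows without bound).

Final answer: Not applicable (unstable)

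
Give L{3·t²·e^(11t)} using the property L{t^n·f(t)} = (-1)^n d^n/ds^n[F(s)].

L{e^(11t)} = 1/(s-11). d/ds[1/(s-11)] = -1/(s-11)². d²/ds²[1/(s-11)] = 2/(s-11)³. So L{t²·e^(11t)} = (-1)² · 2/(s-11)³ = 2/(s-11)³. Then L{3·t²·e^(11t)} = 3·2/(s-11)³ = 6/(s-11)³

Final answer: 6/(s-11)³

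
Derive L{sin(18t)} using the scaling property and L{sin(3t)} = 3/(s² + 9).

Using L{f(at)} = (1/a)F(s/a) with a=6: L{sin(18t)} = (1/6) · 3/((s/6)² + 9) = (1/6) · 3·36/(s² + 324) = 18/(s² + 324)

Final answer: 18/(s² + 324)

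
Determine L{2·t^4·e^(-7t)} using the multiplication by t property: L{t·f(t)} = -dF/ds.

Using L{t^n·e^(at)} = n!/(s-a)^(n+1), L{t^4·e^(-7t)} = 24/(s+7)^5, so L{2·t^4·e^(-7t)} = 2·24/(s+7)^5 = 48/(s+7)^5

Final answer: 48/(s+7)^5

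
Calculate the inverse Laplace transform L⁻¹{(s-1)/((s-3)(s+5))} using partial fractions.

Using partial fractions, f(t) = (2e^(3t) + 6e^(-5t))/8

Final answer: (2e^(3t) + 6e^(-5t))/8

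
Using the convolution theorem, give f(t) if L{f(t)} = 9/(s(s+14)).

9/(s(s+14)) = (9/s)·(1/(s+14)) = L{9}·L{e^(-14t)}. By convolution, f(t) = 9*e^(-14t) = ∫₀ᵗ 9·e^(-14τ) dτ = 9·(1 - e^(-14t))/14

Final answer: 9·(1 - e^(-14t))/14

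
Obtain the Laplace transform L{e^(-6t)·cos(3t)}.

L{e^(at)·cos(ωt)} = (s-a)/((s-a)² + ω²), so L{e^(-6t)·cos(3t)} = (s+6)/((s+6)² + 9)

Final answer: (s+6)/((s+6)² + 9)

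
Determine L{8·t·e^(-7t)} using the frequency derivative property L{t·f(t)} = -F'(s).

L{e^(-7t)} = 1/(s+7). By frequency derivative: L{t·e^(-7t)} = -d/ds[1/(s+7)] = -(-1)/(s+7)² = 1/(s+7)². Then L{8·t·e^(-7t)} = 8·1/(s+7)² = 8/(s+7)²

Final answer: 8/(s+7)²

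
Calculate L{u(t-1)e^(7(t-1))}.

u(t-a)f(t-a) with f(t)=e^(7t). L{e^(7t)} = 1/(s-7). By time shift: e^(-s)/(s-7)

Final answer: e^(-s)/(s-7)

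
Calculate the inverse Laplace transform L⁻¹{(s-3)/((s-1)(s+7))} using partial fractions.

Using partial fractions, f(t) = (-2e^t + 10e^(-7t))/8

Final answer: (-2e^t + 10e^(-7t))/8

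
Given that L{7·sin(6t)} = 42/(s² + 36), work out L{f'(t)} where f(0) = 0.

L{f'(t)} = s·F(s) - f(0) = s·42/(s² + 36) - 0 = 42s/(s² + 36)

Final answer: 42s/(s² + 36)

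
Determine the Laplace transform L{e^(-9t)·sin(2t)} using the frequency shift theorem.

Frequency shift: L{e^(at)f(t)} = F(s-a). L{e^(-9t)·sin(2t)} = 2/((s+9)² + 4)

Final answer: 2/((s+9)² + 4)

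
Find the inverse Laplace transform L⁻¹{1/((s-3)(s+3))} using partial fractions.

Decompose: A/(s-3) + B/(s+3). A = 1/6, B = -1/6. f(t) = (e^(3t) - e^(-3t))/6

Final answer: (e^(3t) - e^(-3t))/6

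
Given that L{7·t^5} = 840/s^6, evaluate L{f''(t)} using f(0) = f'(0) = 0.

L{f''(t)} = s²F(s) - sf(0) - f'(0) = s²·840/s^6 - 0 - 0 = 840/s^4

Final answer: 840/s^4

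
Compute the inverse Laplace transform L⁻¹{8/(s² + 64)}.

L⁻¹{8/(s² + 64)} = sin(8t)

Final answer: sin(8t)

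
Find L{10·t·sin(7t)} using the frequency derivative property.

L{sin(7t)} = 7/(s² + 49). By L{t·f(t)} = -F'(s): -d/ds[7/(s² + 49)] = -(7)·(-2s)/(s² + 49)² = 14s/(s² + 49)². Then L{10·t·sin(7t)} = 10·14s/(s² + 49)² = 140s/(s² + 49)²

Final answer: 140s/(s² + 49)²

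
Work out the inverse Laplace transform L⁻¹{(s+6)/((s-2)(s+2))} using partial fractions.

Using partial fractions, f(t) = (8e^(2t) - 4e^(-2t))/4

Final answer: (8e^(2t) - 4e^(-2t))/4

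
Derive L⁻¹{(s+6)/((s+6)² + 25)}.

Using frequency shift: L⁻¹{(s-a)/((s-a)² + b²)} = e^(at)cos(bt). Here a=-6, b=5

Final answer: e^(-6t)·cos(5t)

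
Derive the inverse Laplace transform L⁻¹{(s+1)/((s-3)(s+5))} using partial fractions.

Using partial fractions, f(t) = (4e^(3t) + 4e^(-5t))/8

Final answer: (4e^(3t) + 4e^(-5t))/8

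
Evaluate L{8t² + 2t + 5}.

L{8t² + 2t + 5} = 8·2/s³ + 2/s² + 5/s = 16/s³ + 2/s² + 5/s

Final answer: 16/s³ + 2/s² + 5/s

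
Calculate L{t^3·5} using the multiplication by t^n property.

L{5} = 5/s. d^1/ds^1[1/s] = -1/s². d^2/ds^2[1/s] = 2/s^3. d^3/ds^3[1/s] = -6/s^4. So L{t^3} = (-1)^{3}·-6/s^4 = 6/s^4. Then L{t^3·5} = 5·6/s^4 = 30/s^4

Final answer: 30/s^4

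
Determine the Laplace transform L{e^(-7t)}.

L{e^(at)} = 1/(s-a), so L{e^(-7t)} = 1/(s+7)

Final answer: 1/(s+7)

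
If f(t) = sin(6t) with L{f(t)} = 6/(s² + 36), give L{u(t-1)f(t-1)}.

Time shift theorem: L{u(t-a)f(t-a)} = e^(-as)F(s). Here a=1, F(s) = 6/(s² + 36), so L{u(t-1)f(t-1)} = e^(-s)·6/(s² + 36)

Final answer: e^(-s)·6/(s² + 36)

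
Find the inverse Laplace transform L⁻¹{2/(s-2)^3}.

L⁻¹{n!/(s-a)^(n+1)} = t^n·e^(at) with n=2, a=2. So L⁻¹{2/(s-2)^3} = t^2·e^(2t)

Final answer: t^2·e^(2t)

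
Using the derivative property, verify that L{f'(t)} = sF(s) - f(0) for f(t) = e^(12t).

f'(t) = 12e^(12t). Direct: L{f'(t)} = 12/(s-12). Property: s·1/(s-12) - 1 = (s - (s-12))/(s-12) = 12/(s-12). ✓

Final answer: 12/(s-12)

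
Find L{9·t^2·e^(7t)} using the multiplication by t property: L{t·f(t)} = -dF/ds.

Using L{t^n·e^(at)} = n!/(s-a)^(n+1), L{t^2·e^(7t)} = 2/(s-7)^3, so L{9·t^2·e^(7t)} = 9·2/(s-7)^3 = 18/(s-7)^3

Final answer: 18/(s-7)^3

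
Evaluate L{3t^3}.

L{t^n} = n!/s^(n+1). So L{3t^3} = 3·3!/s^4 = 18/s^4

Final answer: 18/s^4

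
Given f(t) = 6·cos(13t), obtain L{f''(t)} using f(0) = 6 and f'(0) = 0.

F(s) = 6s/(s² + 169). L{f''(t)} = s²F(s) - sf(0) - f'(0) = 6s³/(s² + 169) - 6s = (6s³ - 6s(s² + 169))/(s² + 169) = -1014s/(s² + 169)

Final answer: -1014s/(s² + 169)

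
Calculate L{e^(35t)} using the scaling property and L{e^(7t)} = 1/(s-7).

Using L{f(at)} = (1/a)F(s/a) with a=5 and f(t) = e^(7t): L{e^(35t)} = (1/5) · 1/((s/5)-7) = (1/5) · 5/(s-35) = 1/(s-35)

Final answer: 1/(s-35)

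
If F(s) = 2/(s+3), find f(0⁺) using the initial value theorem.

f(0⁺) = lim_{s→∞} s·2/(s+3) = lim_{s→∞} 2s/(s+3) = 2

Final answer: 2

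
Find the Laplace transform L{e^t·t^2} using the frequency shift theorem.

L{e^(at)·t^n} = n!/(s-a)^(n+1), so L{e^t·t^2} = 2/(s-1)^3

Final answer: 2/(s-1)^3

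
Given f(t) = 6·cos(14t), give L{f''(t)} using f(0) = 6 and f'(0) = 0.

F(s) = 6s/(s² + 196). L{f''(t)} = s²F(s) - sf(0) - f'(0) = 6s³/(s² + 196) - 6s = (6s³ - 6s(s² + 196))/(s² + 196) = -1176s/(s² + 196)

Final answer: -1176s/(s² + 196)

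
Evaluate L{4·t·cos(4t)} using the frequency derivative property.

L{cos(4t)} = s/(s² + 16). Derivative: d/ds[s/(s² + 16)] = [(s² + 16) - s·2s]/(s² + 16)² = (16 - s²)/(s² + 16)². So L{t·cos(4t)} = -F'(s) = (s² - 16)/(s² + 16)². Then L{4·t·cos(4t)} = 4·(s² - 16)/(s² + 16)²

Final answer: 4·(s² - 16)/(s² + 16)²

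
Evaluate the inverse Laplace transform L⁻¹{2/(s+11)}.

L⁻¹{1/(s-a)} = e^(at), so L⁻¹{1/(s+11)} = e^(-11t), and L⁻¹{2/(s+11)} = 2·e^(-11t)

Final answer: 2·e^(-11t)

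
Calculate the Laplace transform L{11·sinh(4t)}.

L{sinh(ωt)} = ω/(s² - ω²), so L{sinh(4t)} = 4/(s² - 16). Then L{11·sinh(4t)} = 11·4/(s² - 16) = 44/(s² - 16)

Final answer: 44/(s² - 16)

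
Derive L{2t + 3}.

L{2t + 3} = 2·L{t} + 3·L{1} = 2/s² + 3/s

Final answer: 2/s² + 3/s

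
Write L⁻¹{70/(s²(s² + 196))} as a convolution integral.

70/(s²(s² + 196)) = (1/s²)·(70/(s² + 196)) = L{t}·L{5·sin(14t)}. So f(t) = t*(5·sin(14t)) = ∫₀ᵗ 5τ·sin(14(t-τ)) dτ

Final answer: ∫₀ᵗ 5τ·sin(14(t-τ)) dτ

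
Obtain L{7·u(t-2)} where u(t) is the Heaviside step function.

L{u(t-a)} = e^(-as)/s. Here a=2, so L{u(t-2)} = e^(-2s)/s, and L{7·u(t-2)} = 7·e^(-2s)/s

Final answer: 7·e^(-2s)/s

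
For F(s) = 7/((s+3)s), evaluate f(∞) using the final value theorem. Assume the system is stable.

f(∞) = lim_{s→0} sF(s) = lim_{s→0} 7/(s+3) = 7/3

Final answer: 7/3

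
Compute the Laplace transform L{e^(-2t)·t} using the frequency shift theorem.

L{e^(at)·t^n} = n!/(s-a)^(n+1), so L{e^(-2t)·t} = 1/(s+2)^2

Final answer: 1/(s+2)^2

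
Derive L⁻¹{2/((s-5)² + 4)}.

Form: b/((s-a)² + b²) → e^(at)sin(bt). With a=5, b=2

Final answer: e^(5t)·sin(2t)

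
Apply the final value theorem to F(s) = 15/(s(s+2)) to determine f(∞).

f(∞) = lim_{s→0} s·15/(s(s+2)) = lim_{s→0} 15/(s+2) = 15/2 = 15/2

Final answer: 15/2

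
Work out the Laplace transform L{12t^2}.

L{12t^2} = 12 · L{t^2} = 12 · 2/s^3 = 24/s^3

Final answer: 24/s^3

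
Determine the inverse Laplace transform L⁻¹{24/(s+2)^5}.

L⁻¹{n!/(s-a)^(n+1)} = t^n·e^(at), so L⁻¹{24/(s+2)^5} = t^4·e^(-2t)

Final answer: t^4·e^(-2t)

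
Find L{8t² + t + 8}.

L{8t² + t + 8} = 8·2/s³ + 1/s² + 8/s = 16/s³ + 1/s² + 8/s

Final answer: 16/s³ + 1/s² + 8/s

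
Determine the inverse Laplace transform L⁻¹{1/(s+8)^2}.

L⁻¹{n!/(s-a)^(n+1)} = t^n·e^(at), so L⁻¹{1/(s+8)^2} = t·e^(-8t)

Final answer: t·e^(-8t)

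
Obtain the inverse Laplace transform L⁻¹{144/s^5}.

L⁻¹{n!/s^(n+1)} = t^n with n=4. So L⁻¹{24/s^5} = t^4, and L⁻¹{144/s^5} = (144/24)·t^4 = 6·t^4

Final answer: 6·t^4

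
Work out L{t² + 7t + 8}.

L{t² + 7t + 8} = 2/s³ + 7/s² + 8/s = 2/s³ + 7/s² + 8/s

Final answer: 2/s³ + 7/s² + 8/s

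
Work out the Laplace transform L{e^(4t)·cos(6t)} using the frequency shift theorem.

Frequency shift: L{e^(at)f(t)} = F(s-a). L{e^(4t)·cos(6t)} = (s-4)/((s-4)² + 36)

Final answer: (s-4)/((s-4)² + 36)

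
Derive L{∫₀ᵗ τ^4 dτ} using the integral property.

L{∫₀ᵗ f(τ)dτ} = F(s)/s with f(t) = t^4. F(s) = 24/s^5, so L{∫₀ᵗ τ^4 dτ} = (24/s^5)/s = 24/s^6. (Check: ∫₀ᵗ τ^4 dτ = t^5/5.)

Final answer: 24/s^6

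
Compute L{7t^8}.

L{t^n} = n!/s^(n+1). So L{7t^8} = 7·8!/s^9 = 282240/s^9

Final answer: 282240/s^9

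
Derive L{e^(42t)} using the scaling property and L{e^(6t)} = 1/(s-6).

Using L{f(at)} = (1/a)F(s/a) with a=7 and f(t) = e^(6t): L{e^(42t)} = (1/7) · 1/((s/7)-6) = (1/7) · 7/(s-42) = 1/(s-42)

Final answer: 1/(s-42)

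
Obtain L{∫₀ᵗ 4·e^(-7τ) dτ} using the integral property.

L{∫₀ᵗ f(τ)dτ} = F(s)/s with F(s) = 4/(s+7), so L{∫₀ᵗ 4·e^(-7τ) dτ} = 4/(s(s+7))

Final answer: 4/(s(s+7))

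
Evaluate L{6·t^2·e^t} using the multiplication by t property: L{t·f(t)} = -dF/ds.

Using L{t^n·e^(at)} = n!/(s-a)^(n+1), L{t^2·e^t} = 2/(s-1)^3, so L{6·t^2·e^t} = 6·2/(s-1)^3 = 12/(s-1)^3

Final answer: 12/(s-1)^3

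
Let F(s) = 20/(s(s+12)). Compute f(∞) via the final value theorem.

f(∞) = lim_{s→0} s·20/(s(s+12)) = lim_{s→0} 20/(s+12) = 20/12 = 5/3

Final answer: 5/3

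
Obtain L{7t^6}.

L{t^n} = n!/s^(n+1). So L{7t^6} = 7·6!/s^7 = 5040/s^7

Final answer: 5040/s^7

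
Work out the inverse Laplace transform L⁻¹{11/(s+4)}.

L⁻¹{1/(s-a)} = e^(at), so L⁻¹{1/(s+4)} = e^(-4t), and L⁻¹{11/(s+4)} = 11·e^(-4t)

Final answer: 11·e^(-4t)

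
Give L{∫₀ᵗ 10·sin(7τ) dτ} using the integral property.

L{∫₀ᵗ f(τ)dτ} = F(s)/s with F(s) = 70/(s² + 49), so the result is (70/(s² + 49))/s = 70/(s(s² + 49))

Final answer: 70/(s(s² + 49))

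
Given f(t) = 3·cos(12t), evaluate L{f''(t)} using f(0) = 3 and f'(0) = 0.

F(s) = 3s/(s² + 144). L{f''(t)} = s²F(s) - sf(0) - f'(0) = 3s³/(s² + 144) - 3s = (3s³ - 3s(s² + 144))/(s² + 144) = -432s/(s² + 144)

Final answer: -432s/(s² + 144)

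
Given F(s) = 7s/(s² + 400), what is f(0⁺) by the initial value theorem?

f(0⁺) = lim_{s→∞} s·7s/(s² + 400) = lim_{s→∞} 7s²/(s² + 400) = 7

Final answer: 7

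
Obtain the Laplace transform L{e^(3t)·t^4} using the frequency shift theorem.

L{e^(at)·t^n} = n!/(s-a)^(n+1), so L{e^(3t)·t^4} = 24/(s-3)^5

Final answer: 24/(s-3)^5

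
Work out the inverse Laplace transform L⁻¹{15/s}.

L⁻¹{c/s} = c, so L⁻¹{15/s} = 15

Final answer: 15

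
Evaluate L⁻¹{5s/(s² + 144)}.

This is the form c·s/(s² + a²) with a = 12, c = 5. L⁻¹ = 5·cos(12t)

Final answer: 5·cos(12t)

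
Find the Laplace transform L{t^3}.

L{t^n} = n!/s^(n+1), so L{t^3} = 6/s^4

Final answer: 6/s^4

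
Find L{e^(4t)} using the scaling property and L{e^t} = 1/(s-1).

Using L{f(at)} = (1/a)F(s/a) with a=4 and f(t) = e^t: L{e^(4t)} = (1/4) · 1/((s/4)-1) = (1/4) · 4/(s-4) = 1/(s-4)

Final answer: 1/(s-4)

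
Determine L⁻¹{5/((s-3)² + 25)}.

Form: b/((s-a)² + b²) → e^(at)sin(bt). With a=3, b=5

Final answer: e^(3t)·sin(5t)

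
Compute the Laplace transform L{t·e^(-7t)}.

L{t^n·e^(at)} = n!/(s-a)^(n+1), so L{t·e^(-7t)} = 1/(s+7)^2

Final answer: 1/(s+7)^2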